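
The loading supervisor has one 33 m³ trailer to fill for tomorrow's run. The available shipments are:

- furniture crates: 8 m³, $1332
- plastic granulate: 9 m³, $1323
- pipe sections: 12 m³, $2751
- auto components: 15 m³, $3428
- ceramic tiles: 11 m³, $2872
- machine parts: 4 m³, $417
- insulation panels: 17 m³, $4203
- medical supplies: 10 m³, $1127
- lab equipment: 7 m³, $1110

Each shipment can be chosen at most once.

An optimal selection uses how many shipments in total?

Optimal total is 7631.
For example auto components + insulation panels achieves it, using 32 m³.
Every optimal selection uses 2 shipments.

2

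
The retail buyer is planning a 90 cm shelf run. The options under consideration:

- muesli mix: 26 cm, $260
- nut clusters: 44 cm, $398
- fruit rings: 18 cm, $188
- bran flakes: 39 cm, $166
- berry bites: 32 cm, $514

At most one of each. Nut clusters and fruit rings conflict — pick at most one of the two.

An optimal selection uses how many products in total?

3

The maximum weekly sales within 90 cm is 962.
muesli mix + fruit rings + berry bites hits 962 at 76 cm.
Every optimal selection uses 3 products.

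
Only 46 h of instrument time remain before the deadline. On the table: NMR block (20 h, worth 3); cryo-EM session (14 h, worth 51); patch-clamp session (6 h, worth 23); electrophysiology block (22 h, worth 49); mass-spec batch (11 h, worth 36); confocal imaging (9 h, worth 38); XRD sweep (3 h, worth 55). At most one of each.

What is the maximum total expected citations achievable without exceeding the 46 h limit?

Cryo-EM session + patch-clamp session + mass-spec batch + confocal imaging + XRD sweep uses 43 of the 46 h and totals 203.
Next best is cryo-EM session + mass-spec batch + confocal imaging + XRD sweep at 180 (37 h) — short by 23.

203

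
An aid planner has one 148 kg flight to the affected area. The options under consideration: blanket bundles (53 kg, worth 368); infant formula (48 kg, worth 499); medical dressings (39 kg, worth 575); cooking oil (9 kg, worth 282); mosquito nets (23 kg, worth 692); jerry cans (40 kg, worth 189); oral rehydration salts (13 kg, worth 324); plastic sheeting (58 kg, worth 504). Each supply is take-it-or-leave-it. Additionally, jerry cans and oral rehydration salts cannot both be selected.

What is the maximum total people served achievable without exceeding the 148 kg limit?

2377

A density-first pass picks infant formula + medical dressings + cooking oil + mosquito nets + oral rehydration salts — 2372 at 132 kg.
Replace infant formula with plastic sheeting: the trade gains 5 net, giving 2377 at 142 kg.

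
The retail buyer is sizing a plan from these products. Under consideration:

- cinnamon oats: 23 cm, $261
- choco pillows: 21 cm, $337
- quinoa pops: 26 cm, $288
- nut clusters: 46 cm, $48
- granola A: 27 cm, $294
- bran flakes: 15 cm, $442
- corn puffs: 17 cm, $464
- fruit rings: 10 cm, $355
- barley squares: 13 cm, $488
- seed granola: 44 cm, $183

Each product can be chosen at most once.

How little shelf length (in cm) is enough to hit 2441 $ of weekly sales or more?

125

Need the lightest bundle worth ≥ 2441.
cinnamon oats + choco pillows + quinoa pops + bran flakes + corn puffs + fruit rings + barley squares reaches 2635 using 125 cm.
Any bundle with less than 125 cm falls short of 2441.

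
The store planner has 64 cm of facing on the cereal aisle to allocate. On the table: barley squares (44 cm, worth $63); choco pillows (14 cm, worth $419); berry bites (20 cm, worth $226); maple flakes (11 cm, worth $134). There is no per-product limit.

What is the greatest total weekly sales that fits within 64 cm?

1676

4×choco pillows uses 56 of the 64 cm and totals 1676.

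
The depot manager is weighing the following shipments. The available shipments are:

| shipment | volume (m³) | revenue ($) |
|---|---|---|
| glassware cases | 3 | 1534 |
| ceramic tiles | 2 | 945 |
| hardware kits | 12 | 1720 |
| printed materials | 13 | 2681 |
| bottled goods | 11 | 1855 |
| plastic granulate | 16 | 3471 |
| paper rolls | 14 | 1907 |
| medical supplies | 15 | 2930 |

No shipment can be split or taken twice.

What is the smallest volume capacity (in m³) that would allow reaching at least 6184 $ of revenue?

29

Look for the lowest-volume combination reaching 6184.
glassware cases + ceramic tiles + printed materials + bottled goods: 7015 revenue at 29 m³.
No combination under 29 m³ hits 6184.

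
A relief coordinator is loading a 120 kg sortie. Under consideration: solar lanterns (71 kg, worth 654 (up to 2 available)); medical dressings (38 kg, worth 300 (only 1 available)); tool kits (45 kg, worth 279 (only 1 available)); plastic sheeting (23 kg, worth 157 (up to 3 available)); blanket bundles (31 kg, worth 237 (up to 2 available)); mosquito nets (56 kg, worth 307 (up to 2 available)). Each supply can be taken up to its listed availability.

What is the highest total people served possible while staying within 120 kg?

968

Density check — solar lanterns 9.21, medical dressings 7.89, blanket bundles 7.65 are the best per kg.
The ratio heuristic lands on solar lanterns + medical dressings (954) but leaves 11 kg idle.
Dropping medical dressings frees 38 kg; slotting in 2×plastic sheeting (46 kg) lifts the total to 968 at 117 kg.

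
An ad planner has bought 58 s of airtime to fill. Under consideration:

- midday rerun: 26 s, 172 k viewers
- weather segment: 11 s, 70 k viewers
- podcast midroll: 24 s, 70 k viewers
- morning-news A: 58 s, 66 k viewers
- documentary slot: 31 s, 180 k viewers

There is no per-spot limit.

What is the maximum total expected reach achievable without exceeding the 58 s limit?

352

Filling by ratio: 2×midday rerun for 344, with 6 s left unused.
The 26 s tied up in midday rerun is better spent on documentary slot — total rises to 352 (57 s).
Nothing else within 58 s beats 352.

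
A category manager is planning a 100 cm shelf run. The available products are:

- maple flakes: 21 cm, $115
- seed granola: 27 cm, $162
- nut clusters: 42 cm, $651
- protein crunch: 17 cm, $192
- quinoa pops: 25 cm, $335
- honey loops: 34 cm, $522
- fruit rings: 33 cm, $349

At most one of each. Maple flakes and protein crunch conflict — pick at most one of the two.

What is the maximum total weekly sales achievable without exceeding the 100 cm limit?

Nut clusters + protein crunch + honey loops uses 93 of the 100 cm and totals 1365.

1365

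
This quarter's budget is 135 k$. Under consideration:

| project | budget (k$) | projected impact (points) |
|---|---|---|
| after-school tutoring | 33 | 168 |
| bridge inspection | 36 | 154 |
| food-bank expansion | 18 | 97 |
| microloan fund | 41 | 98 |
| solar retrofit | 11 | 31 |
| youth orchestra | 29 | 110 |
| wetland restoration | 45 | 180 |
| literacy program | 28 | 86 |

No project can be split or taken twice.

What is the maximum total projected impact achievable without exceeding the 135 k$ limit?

The ratio ordering already packs tightly: after-school tutoring + bridge inspection + food-bank expansion + wetland restoration, 132 k$, 599.

599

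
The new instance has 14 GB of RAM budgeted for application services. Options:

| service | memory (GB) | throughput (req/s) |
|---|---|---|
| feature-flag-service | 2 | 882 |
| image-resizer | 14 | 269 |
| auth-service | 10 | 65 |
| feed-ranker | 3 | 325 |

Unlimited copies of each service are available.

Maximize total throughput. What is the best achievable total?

6174

7×feature-flag-service uses 14 of the 14 GB and totals 6174.
Nothing else within 14 GB beats 6174.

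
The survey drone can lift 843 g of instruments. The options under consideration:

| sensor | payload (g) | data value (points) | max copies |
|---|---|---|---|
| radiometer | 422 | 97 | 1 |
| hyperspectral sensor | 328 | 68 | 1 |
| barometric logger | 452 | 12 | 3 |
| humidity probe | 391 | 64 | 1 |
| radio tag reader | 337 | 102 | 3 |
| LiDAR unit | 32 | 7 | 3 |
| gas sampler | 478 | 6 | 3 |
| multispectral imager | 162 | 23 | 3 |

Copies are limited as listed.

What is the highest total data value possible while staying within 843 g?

Filling by ratio: 2×radio tag reader + 3×LiDAR unit for 225, with 73 g left unused.
Dropping 3×LiDAR unit frees 96 g; slotting in multispectral imager (162 g) lifts the total to 227 at 836 g.
The spare 7 g is too small for any remaining sensor, and no exchange beats 227.

227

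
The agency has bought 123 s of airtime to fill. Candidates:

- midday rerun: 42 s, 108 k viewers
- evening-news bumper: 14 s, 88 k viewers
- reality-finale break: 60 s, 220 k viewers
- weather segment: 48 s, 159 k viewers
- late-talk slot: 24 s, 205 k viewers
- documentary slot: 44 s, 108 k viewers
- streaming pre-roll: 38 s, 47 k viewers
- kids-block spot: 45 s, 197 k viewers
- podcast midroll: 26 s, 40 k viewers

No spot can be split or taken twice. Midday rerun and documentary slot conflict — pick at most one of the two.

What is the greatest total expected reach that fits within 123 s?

By expected reach per s: late-talk slot 8.54, evening-news bumper 6.29, kids-block spot 4.38 lead.
Taking the top-ratio spots first gives evening-news bumper + late-talk slot + kids-block spot + podcast midroll for 530 (109 s).
The 40 s tied up in evening-news bumper and podcast midroll is better spent on weather segment — total rises to 561 (117 s).

561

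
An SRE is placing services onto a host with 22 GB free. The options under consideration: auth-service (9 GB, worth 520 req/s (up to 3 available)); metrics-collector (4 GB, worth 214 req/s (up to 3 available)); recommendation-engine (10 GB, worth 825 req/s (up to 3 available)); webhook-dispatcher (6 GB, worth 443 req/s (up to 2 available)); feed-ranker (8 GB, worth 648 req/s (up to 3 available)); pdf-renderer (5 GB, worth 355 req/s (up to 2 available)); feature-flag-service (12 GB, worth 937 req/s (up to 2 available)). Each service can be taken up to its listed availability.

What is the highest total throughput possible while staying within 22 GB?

1762

Density check — recommendation-engine 82.50, feed-ranker 81.00, feature-flag-service 78.08, webhook-dispatcher 73.83 are the best per GB.
A density-first pass picks 2×recommendation-engine — 1650 at 20 GB.
Replace recommendation-engine with feature-flag-service: the trade gains 112 net, giving 1762 at 22 GB.
No other feasible combination exceeds 1762.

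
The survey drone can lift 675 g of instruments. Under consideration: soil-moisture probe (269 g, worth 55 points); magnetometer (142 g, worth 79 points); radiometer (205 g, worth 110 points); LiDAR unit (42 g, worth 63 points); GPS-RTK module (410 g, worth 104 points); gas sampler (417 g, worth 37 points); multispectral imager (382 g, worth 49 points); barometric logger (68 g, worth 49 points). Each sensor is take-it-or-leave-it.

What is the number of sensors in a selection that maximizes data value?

Optimal total is 307.
For example soil-moisture probe + magnetometer + radiometer + LiDAR unit achieves it, using 658 g.
Any selection reaching 307 contains exactly 4 sensors.

4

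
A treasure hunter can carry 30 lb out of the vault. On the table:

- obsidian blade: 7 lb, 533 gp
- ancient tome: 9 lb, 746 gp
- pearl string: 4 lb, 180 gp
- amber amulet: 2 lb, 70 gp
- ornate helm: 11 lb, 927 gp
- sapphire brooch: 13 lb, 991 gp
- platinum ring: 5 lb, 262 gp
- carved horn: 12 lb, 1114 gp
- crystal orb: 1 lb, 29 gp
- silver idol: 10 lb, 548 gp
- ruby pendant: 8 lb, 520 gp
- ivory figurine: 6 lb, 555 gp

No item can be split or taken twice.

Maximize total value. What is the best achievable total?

2625

The ratio ordering already packs tightly: ornate helm + carved horn + crystal orb + ivory figurine, 30 lb, 2625.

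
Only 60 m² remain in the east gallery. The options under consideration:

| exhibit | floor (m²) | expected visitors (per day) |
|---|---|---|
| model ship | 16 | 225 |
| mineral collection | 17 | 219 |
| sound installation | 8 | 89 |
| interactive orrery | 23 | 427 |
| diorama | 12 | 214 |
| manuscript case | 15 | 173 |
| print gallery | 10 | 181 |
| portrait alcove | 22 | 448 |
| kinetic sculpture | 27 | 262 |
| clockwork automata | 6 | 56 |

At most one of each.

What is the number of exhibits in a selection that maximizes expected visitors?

3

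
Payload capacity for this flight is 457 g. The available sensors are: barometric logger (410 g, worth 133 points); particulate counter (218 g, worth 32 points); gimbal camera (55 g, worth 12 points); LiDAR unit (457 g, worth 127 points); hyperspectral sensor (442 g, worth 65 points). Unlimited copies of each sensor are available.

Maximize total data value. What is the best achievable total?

Best packing: barometric logger — 410 g, 133 total.
No other feasible combination exceeds 133.

133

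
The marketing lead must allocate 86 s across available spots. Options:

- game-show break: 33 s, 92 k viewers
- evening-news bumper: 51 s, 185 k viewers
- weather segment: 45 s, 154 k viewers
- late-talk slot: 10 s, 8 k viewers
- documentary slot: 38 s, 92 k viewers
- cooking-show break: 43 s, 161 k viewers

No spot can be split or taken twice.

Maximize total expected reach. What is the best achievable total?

By expected reach per s: cooking-show break 3.74, evening-news bumper 3.63, weather segment 3.42 lead.
Taking the top-ratio spots first gives game-show break + late-talk slot + cooking-show break for 261 (86 s).
The 53 s tied up in late-talk slot and cooking-show break is better spent on evening-news bumper — total rises to 277 (84 s).
Nothing else within 86 s beats 277.

277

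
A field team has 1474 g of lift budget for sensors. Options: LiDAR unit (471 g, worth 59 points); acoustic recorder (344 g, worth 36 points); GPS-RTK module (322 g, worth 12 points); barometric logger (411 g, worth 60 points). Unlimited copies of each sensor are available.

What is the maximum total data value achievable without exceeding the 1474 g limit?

180

The ratio ordering already packs tightly: 3×barometric logger, 1233 g, 180.
That's the maximum — no swap from here does better than 180.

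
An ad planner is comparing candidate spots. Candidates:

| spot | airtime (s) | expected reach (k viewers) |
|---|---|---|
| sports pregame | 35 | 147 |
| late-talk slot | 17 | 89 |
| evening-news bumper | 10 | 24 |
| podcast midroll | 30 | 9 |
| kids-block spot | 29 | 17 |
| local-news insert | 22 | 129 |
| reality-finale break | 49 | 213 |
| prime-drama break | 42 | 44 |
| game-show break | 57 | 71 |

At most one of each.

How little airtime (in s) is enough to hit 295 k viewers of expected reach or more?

Minimise s subject to total expected reach ≥ 295.
late-talk slot + reality-finale break reaches 302 using 66 s.
Below 66 s the best achievable stays under 295.

66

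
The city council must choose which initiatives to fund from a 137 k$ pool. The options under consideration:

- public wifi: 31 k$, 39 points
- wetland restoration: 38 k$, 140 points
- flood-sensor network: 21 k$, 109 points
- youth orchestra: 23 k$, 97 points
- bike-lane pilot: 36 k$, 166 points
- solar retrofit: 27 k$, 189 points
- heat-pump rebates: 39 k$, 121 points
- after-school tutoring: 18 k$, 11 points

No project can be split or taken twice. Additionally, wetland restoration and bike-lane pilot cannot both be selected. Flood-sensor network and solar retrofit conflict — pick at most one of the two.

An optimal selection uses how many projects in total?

Best achievable projected impact is 573.
youth orchestra + bike-lane pilot + solar retrofit + heat-pump rebates hits 573 at 125 k$.
All optima have 4 projects.

4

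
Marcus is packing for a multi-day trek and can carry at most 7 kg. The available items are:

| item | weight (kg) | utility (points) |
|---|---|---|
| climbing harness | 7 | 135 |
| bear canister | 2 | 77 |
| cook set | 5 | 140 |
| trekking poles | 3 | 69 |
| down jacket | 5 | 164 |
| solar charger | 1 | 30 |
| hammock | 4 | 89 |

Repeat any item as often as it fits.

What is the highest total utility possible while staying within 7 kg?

261

Taking 3×bear canister + solar charger: 7 kg used, 261 in utility.
Every other selection either busts 7 kg or fails to beat 261.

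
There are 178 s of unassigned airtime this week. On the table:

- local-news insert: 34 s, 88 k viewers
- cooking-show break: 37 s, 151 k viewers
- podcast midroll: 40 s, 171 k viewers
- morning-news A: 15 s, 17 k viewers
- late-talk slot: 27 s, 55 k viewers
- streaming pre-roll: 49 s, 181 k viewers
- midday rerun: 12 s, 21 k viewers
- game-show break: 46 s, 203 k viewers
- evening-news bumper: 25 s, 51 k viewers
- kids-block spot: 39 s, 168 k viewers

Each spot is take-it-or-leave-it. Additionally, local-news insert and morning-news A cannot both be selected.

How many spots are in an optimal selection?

4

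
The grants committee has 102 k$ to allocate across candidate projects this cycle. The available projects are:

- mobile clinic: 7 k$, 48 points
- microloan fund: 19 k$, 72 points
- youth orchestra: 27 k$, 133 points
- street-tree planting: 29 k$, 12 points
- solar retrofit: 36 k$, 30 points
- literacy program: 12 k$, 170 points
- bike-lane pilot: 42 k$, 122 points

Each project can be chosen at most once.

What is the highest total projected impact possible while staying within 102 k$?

A density-first pass picks mobile clinic + microloan fund + youth orchestra + solar retrofit + literacy program — 453 at 101 k$.
The 43 k$ tied up in mobile clinic and solar retrofit is better spent on bike-lane pilot — total rises to 497 (100 k$).

497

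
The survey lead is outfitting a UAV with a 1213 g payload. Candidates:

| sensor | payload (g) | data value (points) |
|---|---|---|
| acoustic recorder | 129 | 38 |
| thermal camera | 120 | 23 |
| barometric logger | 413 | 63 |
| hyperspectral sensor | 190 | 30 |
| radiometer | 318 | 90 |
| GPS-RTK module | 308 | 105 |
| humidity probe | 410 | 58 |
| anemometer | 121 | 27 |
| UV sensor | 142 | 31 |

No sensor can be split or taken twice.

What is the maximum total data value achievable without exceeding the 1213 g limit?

321

Taking the top-ratio sensors first gives acoustic recorder + thermal camera + radiometer + GPS-RTK module + anemometer + UV sensor for 314 (1138 g).
The 120 g tied up in thermal camera is better spent on hyperspectral sensor — total rises to 321 (1208 g).
That's the maximum — no swap from here does better than 321.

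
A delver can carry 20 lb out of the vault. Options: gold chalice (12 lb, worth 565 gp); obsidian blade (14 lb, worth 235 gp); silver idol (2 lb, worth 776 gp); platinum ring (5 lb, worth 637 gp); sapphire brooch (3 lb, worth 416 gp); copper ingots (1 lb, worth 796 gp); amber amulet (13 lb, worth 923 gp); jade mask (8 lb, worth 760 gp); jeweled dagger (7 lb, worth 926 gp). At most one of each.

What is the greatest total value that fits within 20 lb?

The ratio ordering already packs tightly: silver idol + platinum ring + sapphire brooch + copper ingots + jeweled dagger, 18 lb, 3551.
Every other selection either busts 20 lb or fails to beat 3551.

3551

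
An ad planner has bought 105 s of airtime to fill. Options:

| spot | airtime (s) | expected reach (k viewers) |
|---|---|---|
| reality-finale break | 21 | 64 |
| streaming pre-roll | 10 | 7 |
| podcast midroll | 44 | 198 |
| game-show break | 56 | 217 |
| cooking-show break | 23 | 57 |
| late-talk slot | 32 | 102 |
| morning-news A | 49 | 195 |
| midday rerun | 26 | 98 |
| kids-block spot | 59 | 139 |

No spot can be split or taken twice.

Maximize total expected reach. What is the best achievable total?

415

Ranking by ratio (expected reach/s): podcast midroll 4.50, morning-news A 3.98, game-show break 3.88, midday rerun 3.77.
Greedy by ratio would take streaming pre-roll + podcast midroll + morning-news A: 103 s used, total 400.
Replace streaming pre-roll and morning-news A with game-show break: the trade gains 15 net, giving 415 at 100 s.
The spare 5 s is too small for any remaining spot, and no exchange beats 415.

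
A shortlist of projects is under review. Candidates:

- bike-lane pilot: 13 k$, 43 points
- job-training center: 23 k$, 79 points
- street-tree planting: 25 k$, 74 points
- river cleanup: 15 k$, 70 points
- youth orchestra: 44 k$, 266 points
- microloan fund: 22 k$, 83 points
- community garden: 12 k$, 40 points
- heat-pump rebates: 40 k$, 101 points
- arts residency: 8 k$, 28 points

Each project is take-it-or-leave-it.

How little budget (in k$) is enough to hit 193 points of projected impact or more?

44

Need the lightest bundle worth ≥ 193.
youth orchestra: 266 projected impact at 44 k$.
Below 44 k$ the best achievable stays under 193.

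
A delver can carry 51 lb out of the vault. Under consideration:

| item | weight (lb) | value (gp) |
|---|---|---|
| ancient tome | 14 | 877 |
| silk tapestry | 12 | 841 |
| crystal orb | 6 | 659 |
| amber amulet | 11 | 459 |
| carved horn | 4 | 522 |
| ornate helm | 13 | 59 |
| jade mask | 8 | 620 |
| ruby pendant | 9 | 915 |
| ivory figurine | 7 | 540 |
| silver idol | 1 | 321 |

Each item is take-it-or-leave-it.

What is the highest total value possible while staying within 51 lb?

4454

Filling by ratio: silk tapestry + crystal orb + carved horn + jade mask + ruby pendant + ivory figurine + silver idol for 4418, with 4 lb left unused.
Dropping silk tapestry frees 12 lb; slotting in ancient tome (14 lb) lifts the total to 4454 at 49 lb.
Next best is silk tapestry + crystal orb + carved horn + jade mask + ruby pendant + ivory figurine + silver idol at 4418 (47 lb) — short by 36.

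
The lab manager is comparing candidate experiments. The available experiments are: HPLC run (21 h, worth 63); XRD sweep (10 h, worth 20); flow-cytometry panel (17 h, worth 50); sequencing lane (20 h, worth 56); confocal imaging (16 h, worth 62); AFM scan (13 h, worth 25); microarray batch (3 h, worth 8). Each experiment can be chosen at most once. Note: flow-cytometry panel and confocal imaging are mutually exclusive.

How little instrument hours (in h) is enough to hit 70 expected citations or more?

19

Minimise h subject to total expected citations ≥ 70.
confocal imaging + microarray batch reaches 70 using 19 h.
No combination under 19 h hits 70.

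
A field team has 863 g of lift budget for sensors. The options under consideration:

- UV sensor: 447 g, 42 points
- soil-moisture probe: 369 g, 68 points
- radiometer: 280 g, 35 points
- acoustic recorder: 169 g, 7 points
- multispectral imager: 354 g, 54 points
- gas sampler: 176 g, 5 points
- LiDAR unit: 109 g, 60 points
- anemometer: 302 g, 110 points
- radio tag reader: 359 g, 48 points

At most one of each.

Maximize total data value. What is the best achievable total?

238

Density check — LiDAR unit 0.55, anemometer 0.36, soil-moisture probe 0.18, multispectral imager 0.15 are the best per g.
Best packing: soil-moisture probe + LiDAR unit + anemometer — 780 g, 238 total.
An exhaustive check of the 512 subsets confirms 238.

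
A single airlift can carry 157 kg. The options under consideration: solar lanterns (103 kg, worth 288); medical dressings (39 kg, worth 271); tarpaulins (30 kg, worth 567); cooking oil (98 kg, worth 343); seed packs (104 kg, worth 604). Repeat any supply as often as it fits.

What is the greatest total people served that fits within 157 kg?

Density check — tarpaulins 18.90, medical dressings 6.95, seed packs 5.81 are the best per kg.
The ratio ordering already packs tightly: 5×tarpaulins, 150 kg, 2835.

2835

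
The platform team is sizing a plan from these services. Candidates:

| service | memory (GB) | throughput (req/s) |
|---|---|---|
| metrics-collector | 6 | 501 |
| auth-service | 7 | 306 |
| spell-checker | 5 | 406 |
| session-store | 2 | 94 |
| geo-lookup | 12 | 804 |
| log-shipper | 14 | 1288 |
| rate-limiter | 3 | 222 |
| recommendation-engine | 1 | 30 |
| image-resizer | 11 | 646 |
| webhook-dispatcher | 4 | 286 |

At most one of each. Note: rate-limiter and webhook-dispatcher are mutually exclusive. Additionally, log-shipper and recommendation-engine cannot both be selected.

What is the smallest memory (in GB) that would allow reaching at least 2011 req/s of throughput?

Look for the lowest-memory combination reaching 2011.
metrics-collector + log-shipper + rate-limiter reaches 2011 using 23 GB.
Below 23 GB the best achievable stays under 2011.

23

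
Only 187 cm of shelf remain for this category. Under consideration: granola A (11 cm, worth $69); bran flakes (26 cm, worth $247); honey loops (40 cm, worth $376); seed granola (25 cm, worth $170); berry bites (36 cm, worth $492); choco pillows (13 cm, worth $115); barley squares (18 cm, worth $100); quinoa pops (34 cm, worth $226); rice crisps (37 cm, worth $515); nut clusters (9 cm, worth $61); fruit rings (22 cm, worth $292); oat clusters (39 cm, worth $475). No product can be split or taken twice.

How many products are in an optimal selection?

Best achievable weekly sales is 2265.
One optimal bundle: honey loops + berry bites + choco pillows + rice crisps + fruit rings + oat clusters (187 cm).
Every optimal selection uses 6 products.

6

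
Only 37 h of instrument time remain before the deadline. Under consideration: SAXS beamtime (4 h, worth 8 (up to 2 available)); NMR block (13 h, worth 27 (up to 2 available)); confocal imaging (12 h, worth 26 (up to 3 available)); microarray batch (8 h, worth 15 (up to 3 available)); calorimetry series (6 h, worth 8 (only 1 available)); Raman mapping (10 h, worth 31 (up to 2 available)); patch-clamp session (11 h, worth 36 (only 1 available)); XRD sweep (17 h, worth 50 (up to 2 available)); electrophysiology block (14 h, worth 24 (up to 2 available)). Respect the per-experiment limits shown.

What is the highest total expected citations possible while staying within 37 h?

Density check — patch-clamp session 3.27, Raman mapping 3.10, XRD sweep 2.94 are the best per h.
A density-first pass picks SAXS beamtime + 2×Raman mapping + patch-clamp session — 106 at 35 h.
Dropping SAXS beamtime and patch-clamp session frees 15 h; slotting in XRD sweep (17 h) lifts the total to 112 at 37 h.
Every other selection either busts 37 h or exceeds an availability limit or fails to beat 112.

112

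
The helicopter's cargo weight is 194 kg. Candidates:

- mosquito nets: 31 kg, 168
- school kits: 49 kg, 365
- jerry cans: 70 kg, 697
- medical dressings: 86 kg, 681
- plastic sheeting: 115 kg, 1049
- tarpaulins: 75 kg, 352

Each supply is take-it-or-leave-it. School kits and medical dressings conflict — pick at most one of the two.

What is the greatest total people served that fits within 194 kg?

1746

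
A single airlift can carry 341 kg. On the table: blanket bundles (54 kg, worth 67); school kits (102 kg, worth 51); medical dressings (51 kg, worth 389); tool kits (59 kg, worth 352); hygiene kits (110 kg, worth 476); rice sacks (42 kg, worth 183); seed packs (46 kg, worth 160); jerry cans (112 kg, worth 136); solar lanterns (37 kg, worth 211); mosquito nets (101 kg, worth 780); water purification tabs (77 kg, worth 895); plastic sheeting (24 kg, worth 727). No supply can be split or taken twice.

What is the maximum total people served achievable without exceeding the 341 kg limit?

3185

By people served per kg: plastic sheeting 30.29, water purification tabs 11.62, mosquito nets 7.72 lead.
The ratio heuristic lands on medical dressings + tool kits + mosquito nets + water purification tabs + plastic sheeting (3143) but leaves 29 kg idle.
Dropping tool kits frees 59 kg; slotting in rice sacks + solar lanterns (79 kg) lifts the total to 3185 at 332 kg.
That's the maximum — no swap from here does better than 3185.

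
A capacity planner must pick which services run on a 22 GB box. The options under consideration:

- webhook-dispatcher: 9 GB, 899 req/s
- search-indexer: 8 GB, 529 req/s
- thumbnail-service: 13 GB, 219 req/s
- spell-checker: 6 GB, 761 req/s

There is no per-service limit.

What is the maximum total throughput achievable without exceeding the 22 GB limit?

2421

Ranking by ratio (throughput/GB): spell-checker 126.83, webhook-dispatcher 99.89, search-indexer 66.12.
Greedy by ratio would take 3×spell-checker: 18 GB used, total 2283.
Dropping spell-checker frees 6 GB; slotting in webhook-dispatcher (9 GB) lifts the total to 2421 at 21 GB.
Every other selection either busts 22 GB or fails to beat 2421.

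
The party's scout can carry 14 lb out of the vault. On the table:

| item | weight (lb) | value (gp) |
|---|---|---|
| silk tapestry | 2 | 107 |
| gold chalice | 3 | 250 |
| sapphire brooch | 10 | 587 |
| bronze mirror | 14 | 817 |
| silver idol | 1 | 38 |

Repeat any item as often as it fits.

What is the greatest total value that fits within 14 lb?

The ratio ordering already packs tightly: silk tapestry + 4×gold chalice, 14 lb, 1107.
Nothing else within 14 lb beats 1107.

1107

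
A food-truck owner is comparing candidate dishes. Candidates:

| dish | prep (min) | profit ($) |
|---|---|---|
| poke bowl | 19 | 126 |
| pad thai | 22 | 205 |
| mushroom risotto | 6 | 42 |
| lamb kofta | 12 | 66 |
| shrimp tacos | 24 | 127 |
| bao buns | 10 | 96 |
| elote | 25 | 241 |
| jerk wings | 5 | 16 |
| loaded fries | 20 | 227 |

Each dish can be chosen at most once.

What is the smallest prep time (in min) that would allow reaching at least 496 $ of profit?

Minimise min subject to total profit ≥ 496.
mushroom risotto + elote + loaded fries: 510 profit at 51 min.
No combination under 51 min hits 496.

51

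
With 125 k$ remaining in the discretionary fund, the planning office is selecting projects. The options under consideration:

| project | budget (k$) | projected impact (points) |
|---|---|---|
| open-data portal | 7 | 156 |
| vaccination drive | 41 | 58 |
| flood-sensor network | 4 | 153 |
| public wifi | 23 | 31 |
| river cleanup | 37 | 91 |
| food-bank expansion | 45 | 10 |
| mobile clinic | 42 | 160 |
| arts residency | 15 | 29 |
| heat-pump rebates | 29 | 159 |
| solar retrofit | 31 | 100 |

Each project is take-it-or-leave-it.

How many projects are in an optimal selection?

The maximum projected impact within 125 k$ is 728.
open-data portal + flood-sensor network + mobile clinic + heat-pump rebates + solar retrofit hits 728 at 113 k$.
All optima have 5 projects.

5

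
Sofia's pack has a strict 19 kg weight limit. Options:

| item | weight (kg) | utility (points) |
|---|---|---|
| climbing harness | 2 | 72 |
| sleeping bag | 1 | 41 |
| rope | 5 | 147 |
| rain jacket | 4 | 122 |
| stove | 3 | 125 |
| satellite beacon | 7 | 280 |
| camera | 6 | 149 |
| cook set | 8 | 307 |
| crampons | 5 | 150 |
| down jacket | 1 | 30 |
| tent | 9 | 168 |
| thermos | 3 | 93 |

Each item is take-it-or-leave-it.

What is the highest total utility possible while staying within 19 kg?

753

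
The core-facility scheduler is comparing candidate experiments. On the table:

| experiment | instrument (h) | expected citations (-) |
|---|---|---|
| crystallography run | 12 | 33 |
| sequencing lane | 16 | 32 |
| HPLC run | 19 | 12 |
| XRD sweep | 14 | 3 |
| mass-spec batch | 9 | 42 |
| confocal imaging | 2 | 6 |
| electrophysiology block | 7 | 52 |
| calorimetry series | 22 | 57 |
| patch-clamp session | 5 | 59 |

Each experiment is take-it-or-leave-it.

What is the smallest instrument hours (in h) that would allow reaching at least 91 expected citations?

Need the lightest bundle worth ≥ 91.
electrophysiology block + patch-clamp session: 111 expected citations at 12 h.
No combination under 12 h hits 91.

12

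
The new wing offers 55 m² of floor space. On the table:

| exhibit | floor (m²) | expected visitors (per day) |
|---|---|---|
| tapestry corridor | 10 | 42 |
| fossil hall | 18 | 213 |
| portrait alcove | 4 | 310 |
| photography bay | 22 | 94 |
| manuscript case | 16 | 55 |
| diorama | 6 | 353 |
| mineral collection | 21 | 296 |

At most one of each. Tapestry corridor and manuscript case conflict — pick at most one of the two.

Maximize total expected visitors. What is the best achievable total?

1172

Ranking by ratio (expected visitors/m²): portrait alcove 77.50, diorama 58.83, mineral collection 14.10, fossil hall 11.83.
The ratio ordering already packs tightly: fossil hall + portrait alcove + diorama + mineral collection, 49 m², 1172.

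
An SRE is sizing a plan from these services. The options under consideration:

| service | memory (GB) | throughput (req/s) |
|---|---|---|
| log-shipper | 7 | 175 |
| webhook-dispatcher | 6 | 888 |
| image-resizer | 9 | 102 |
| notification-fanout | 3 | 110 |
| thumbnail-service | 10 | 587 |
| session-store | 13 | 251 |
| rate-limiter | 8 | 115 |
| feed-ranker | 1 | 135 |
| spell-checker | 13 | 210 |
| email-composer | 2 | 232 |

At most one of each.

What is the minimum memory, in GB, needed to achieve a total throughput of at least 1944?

Look for the lowest-memory combination reaching 1944.
Taking webhook-dispatcher + notification-fanout + thumbnail-service + feed-ranker + email-composer gives 1952 (≥ 1944) for 22 GB.
No combination under 22 GB hits 1944.

22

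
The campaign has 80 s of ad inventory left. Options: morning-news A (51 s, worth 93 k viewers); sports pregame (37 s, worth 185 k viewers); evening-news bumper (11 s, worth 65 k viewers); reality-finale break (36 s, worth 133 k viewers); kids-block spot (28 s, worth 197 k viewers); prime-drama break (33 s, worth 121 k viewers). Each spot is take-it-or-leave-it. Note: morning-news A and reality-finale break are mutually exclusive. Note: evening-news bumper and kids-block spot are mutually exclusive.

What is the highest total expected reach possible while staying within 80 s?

Sports pregame + kids-block spot uses 65 of the 80 s and totals 382.
Runner-up reality-finale break + kids-block spot tops out at 330.

382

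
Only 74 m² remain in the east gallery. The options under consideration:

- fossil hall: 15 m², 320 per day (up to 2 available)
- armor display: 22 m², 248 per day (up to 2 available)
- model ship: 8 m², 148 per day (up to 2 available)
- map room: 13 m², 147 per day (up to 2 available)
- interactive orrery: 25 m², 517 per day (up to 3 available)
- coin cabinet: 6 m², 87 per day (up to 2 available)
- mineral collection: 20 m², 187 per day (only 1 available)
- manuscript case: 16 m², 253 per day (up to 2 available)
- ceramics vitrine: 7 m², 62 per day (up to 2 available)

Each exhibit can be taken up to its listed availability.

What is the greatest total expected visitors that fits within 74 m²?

1502

Density check — fossil hall 21.33, interactive orrery 20.68, model ship 18.50, manuscript case 15.81 are the best per m².
Filling by ratio: 2×fossil hall + 2×model ship + interactive orrery for 1453, with 3 m² left unused.
Replace fossil hall and model ship with interactive orrery: the trade gains 49 net, giving 1502 at 73 m².
The spare 1 m² is too small for any remaining exhibit, and no exchange beats 1502.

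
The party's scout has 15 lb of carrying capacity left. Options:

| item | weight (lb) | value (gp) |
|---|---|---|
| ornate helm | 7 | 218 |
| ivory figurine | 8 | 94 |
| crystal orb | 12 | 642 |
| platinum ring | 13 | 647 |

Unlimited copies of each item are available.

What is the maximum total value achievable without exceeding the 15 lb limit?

647

The ratio heuristic lands on crystal orb (642) but leaves 3 lb idle.
Replace crystal orb with platinum ring: the trade gains 5 net, giving 647 at 13 lb.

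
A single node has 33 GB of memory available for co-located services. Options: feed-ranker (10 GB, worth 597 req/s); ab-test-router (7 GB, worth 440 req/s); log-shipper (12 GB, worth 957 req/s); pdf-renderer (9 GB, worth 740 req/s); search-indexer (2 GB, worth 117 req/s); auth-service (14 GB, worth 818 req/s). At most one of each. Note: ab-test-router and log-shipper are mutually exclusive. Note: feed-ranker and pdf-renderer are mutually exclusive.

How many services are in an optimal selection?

4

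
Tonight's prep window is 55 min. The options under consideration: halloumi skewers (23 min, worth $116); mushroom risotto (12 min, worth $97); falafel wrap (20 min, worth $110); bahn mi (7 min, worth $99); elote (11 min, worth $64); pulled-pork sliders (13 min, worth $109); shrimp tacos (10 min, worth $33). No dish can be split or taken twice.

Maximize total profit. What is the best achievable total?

421

A density-first pass picks mushroom risotto + bahn mi + elote + pulled-pork sliders + shrimp tacos — 402 at 53 min.
The 21 min tied up in elote and shrimp tacos is better spent on halloumi skewers — total rises to 421 (55 min).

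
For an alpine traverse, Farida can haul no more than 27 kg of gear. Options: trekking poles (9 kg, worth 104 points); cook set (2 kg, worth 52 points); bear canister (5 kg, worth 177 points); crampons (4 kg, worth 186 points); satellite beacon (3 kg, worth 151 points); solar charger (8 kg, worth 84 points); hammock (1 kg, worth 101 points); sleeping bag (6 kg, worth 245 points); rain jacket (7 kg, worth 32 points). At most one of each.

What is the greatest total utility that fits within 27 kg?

Greedy by ratio would take cook set + bear canister + crampons + satellite beacon + hammock + sleeping bag: 21 kg used, total 912.
The 2 kg tied up in cook set is better spent on solar charger — total rises to 944 (27 kg).

944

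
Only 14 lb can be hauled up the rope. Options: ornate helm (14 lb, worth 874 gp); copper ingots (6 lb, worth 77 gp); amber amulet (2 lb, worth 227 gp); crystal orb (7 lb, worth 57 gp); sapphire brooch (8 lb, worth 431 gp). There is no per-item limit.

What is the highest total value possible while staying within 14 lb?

Best packing: 7×amber amulet — 14 lb, 1589 total.

1589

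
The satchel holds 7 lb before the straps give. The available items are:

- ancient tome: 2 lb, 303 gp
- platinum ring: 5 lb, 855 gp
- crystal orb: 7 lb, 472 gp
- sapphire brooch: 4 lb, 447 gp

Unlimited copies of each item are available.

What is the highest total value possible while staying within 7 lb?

Density check — platinum ring 171.00, ancient tome 151.50, sapphire brooch 111.75, crystal orb 67.43 are the best per lb.
Ancient tome + platinum ring uses 7 of the 7 lb and totals 1158.

1158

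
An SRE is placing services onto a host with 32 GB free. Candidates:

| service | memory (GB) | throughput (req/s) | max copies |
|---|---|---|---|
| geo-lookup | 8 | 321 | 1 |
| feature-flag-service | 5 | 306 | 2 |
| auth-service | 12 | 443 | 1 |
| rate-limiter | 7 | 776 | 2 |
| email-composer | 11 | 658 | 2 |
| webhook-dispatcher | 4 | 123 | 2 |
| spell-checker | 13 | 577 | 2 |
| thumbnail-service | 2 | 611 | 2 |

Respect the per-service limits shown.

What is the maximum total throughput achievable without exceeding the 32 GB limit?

Taking 2×feature-flag-service + 2×rate-limiter + webhook-dispatcher + 2×thumbnail-service: 32 GB used, 3509 in throughput.
Nothing else within 32 GB beats 3509.

3509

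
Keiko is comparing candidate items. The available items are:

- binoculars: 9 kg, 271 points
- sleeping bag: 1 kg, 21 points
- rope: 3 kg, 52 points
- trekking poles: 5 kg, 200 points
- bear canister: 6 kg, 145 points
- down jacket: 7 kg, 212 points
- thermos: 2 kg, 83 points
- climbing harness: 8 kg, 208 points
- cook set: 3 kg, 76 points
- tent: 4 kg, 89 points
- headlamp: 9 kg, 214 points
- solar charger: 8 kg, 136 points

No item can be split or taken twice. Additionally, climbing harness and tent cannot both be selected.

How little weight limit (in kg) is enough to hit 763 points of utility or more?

23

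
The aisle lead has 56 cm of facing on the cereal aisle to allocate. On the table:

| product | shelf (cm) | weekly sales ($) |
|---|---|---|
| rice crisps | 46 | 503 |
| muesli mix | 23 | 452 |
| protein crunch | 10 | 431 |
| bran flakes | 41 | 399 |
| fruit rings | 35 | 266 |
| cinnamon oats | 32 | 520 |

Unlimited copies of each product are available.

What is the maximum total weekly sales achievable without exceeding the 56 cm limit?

2155

Density check — protein crunch 43.10, muesli mix 19.65, cinnamon oats 16.25 are the best per cm.
The ratio ordering already packs tightly: 5×protein crunch, 50 cm, 2155.
Every other selection either busts 56 cm or fails to beat 2155.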